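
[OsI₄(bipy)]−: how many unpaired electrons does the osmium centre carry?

1

Each iodide is −1; 2,2′-bipyridine is neutral; balancing the −1 overall charge requires Os(III).
Os sits in group 8, so the d-electron count is 8 − 3 = 5.
Counting donor atoms: 4×iodide (monodentate) → 4 donors; 1×2,2′-bipyridine (bidentate) → 2 donors. Coordination number = 6.
The spin state decides the count: a 5d ion has a large Δₒ and is invariably low-spin.
An octahedral low-spin d⁵ ion is t₂g⁵e_g⁰, giving 1 unpaired electron.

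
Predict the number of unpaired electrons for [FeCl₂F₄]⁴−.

4

Summing ligand charges against the −4 overall charge gives an oxidation state of +2 for iron.
Group 8 minus oxidation state 2 gives a d⁶ configuration.
The spin state decides the count: Chloride and fluoride are weak-field ligands for a first-row metal, so the complex is high-spin.
An octahedral high-spin d⁶ ion is t₂g⁴e_g², giving 4 unpaired electrons.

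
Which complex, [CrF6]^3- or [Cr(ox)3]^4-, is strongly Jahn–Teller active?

[Cr(ox)3]^4-

[CrF6]^3-: Ligand charges: each fluoride is −1. With an overall charge of −3 the chromium centre must be in the +3 oxidation state. Chromium is a group-6 element; Cr(III) is therefore d³. The d³ configuration leaves the e_g set evenly filled (or empty) — no strong Jahn–Teller driving force.
[Cr(ox)3]^4-: Each oxalate is −2; balancing the −4 overall charge requires Cr(II). Group 6 minus oxidation state 2 gives a d⁴ configuration. Oxalate is a weak-field ligand for a first-row metal, so the complex is high-spin. The t₂g³e_g¹ (high-spin) configuration has an unevenly filled e_g set; the Jahn–Teller theorem predicts a tetragonal distortion (typically axial elongation) to lift the degeneracy.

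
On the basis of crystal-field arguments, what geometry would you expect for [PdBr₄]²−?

Ligand charges: each bromide is −1. With an overall charge of −2 the palladium centre must be in the +2 oxidation state.
Group 10 minus oxidation state 2 gives a d⁸ configuration.
Coordination number: 4.
A 4d d⁸ ion has a large crystal-field splitting; square planar leaves the high-energy d_{x²−y²} orbital empty and maximises CFSE.

square planar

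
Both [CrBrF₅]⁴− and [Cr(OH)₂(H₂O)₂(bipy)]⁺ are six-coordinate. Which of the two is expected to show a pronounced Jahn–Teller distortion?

[CrBrF₅]⁴−: Each bromide is −1; each fluoride is −1; balancing the −4 overall charge requires Cr(II). Group 6 minus oxidation state 2 gives a d⁴ configuration. Bromide and fluoride are weak-field ligands for a first-row metal, so the complex is high-spin. The t₂g³e_g¹ (high-spin) configuration has an unevenly filled e_g set; the Jahn–Teller theorem predicts a tetragonal distortion (typically axial elongation) to lift the degeneracy.
[Cr(OH)₂(H₂O)₂(bipy)]⁺: Summing ligand charges against the +1 overall charge gives an oxidation state of +3 for chromium. Cr sits in group 6, so the d-electron count is 6 − 3 = 3. The d³ configuration leaves the e_g set evenly filled (or empty) — no strong Jahn–Teller driving force.

[CrBrF₅]⁴−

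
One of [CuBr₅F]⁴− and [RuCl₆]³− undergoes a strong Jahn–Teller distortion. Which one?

[CuBr₅F]⁴−

[CuBr₅F]⁴−: Ligand charges: each bromide is −1; each fluoride is −1. With an overall charge of −4 the copper centre must be in the +2 oxidation state. Group 11 minus oxidation state 2 gives a d⁹ configuration. The t₂g⁶e_g³ configuration has an unevenly filled e_g set; the Jahn–Teller theorem predicts a tetragonal distortion (typically axial elongation) to lift the degeneracy.
[RuCl₆]³−: Each chloride is −1; balancing the −3 overall charge requires Ru(III). Ru sits in group 8, so the d-electron count is 8 − 3 = 5. A 4d ion has a large Δₒ and is invariably low-spin. The d⁵ configuration leaves the e_g set evenly filled (or empty) — no strong Jahn–Teller driving force.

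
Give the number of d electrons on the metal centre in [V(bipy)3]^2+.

d³

Ligand charges: 2,2′-bipyridine is neutral. With an overall charge of +2 the vanadium centre must be in the +2 oxidation state.
Group 5 minus oxidation state 2 gives a d³ configuration.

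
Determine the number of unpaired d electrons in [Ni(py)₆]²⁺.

Pyridine is neutral; balancing the +2 overall charge requires Ni(II).
Nickel is a group-10 element; Ni(II) is therefore d⁸.
In an octahedral field the d⁸ configuration is t₂g⁶e_g² (only one arrangement possible), giving 2 unpaired electrons.

2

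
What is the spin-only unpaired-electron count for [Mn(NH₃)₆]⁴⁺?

3

Ligand charges: ammonia is neutral. With an overall charge of +4 the manganese centre must be in the +4 oxidation state.
Manganese is a group-7 element; Mn(IV) is therefore d³.
In an octahedral field the d³ configuration is t₂g³e_g⁰ (only one arrangement possible), giving 3 unpaired electrons.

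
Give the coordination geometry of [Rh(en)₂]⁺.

Ligand charges: ethylenediamine is neutral. With an overall charge of +1 the rhodium centre must be in the +1 oxidation state.
Rhodium is a group-9 element; Rh(I) is therefore d⁸.
Counting donor atoms: 2×ethylenediamine (bidentate) → 4 donors. Coordination number = 4.
A 4d d⁸ ion has a large crystal-field splitting; square planar leaves the high-energy d_{x²−y²} orbital empty and maximises CFSE.

square planar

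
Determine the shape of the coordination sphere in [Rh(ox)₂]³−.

square planar

Ligand charges: each oxalate is −2. With an overall charge of −3 the rhodium centre must be in the +1 oxidation state.
Rhodium is a group-9 element; Rh(I) is therefore d⁸.
Counting donor atoms: 2×oxalate (bidentate) → 4 donors. Coordination number = 4.
A 4d d⁸ ion has a large crystal-field splitting; square planar leaves the high-energy d_{x²−y²} orbital empty and maximises CFSE.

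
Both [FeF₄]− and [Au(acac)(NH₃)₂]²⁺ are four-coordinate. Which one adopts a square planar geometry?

[Au(acac)(NH₃)₂]²⁺

For [FeF₄]−: Ligand charges: each fluoride is −1. With an overall charge of −1 the iron centre must be in the +3 oxidation state. Fe sits in group 8, so the d-electron count is 8 − 3 = 5. A high-spin d⁵ ion has zero CFSE in either geometry, so four ligands adopt the sterically favoured tetrahedral geometry. → tetrahedral.
For [Au(acac)(NH₃)₂]²⁺: Ligand charges: each acetylacetonate is −1; ammonia is neutral. With an overall charge of +2 the gold centre must be in the +3 oxidation state. Gold is a group-11 element; Au(III) is therefore d⁸. A 5d d⁸ ion has a large crystal-field splitting; square planar leaves the high-energy d_{x²−y²} orbital empty and maximises CFSE. → square planar.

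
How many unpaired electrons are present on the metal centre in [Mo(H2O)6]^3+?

3

Summing ligand charges against the +3 overall charge gives an oxidation state of +3 for molybdenum.
Mo sits in group 6, so the d-electron count is 6 − 3 = 3.
In an octahedral field the d³ configuration is t₂g³e_g⁰ (only one arrangement possible), giving 3 unpaired electrons.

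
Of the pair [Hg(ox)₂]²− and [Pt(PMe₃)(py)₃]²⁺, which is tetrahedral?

[Hg(ox)₂]²−

For [Hg(ox)₂]²−: Ligand charges: each oxalate is −2. With an overall charge of −2 the mercury centre must be in the +2 oxidation state. Mercury is a group-12 element; Hg(II) is therefore d¹⁰. A d¹⁰ ion has no crystal-field stabilisation preference between square planar and tetrahedral, so four ligands adopt the sterically favoured tetrahedral geometry. → tetrahedral.
For [Pt(PMe₃)(py)₃]²⁺: Summing ligand charges against the +2 overall charge gives an oxidation state of +2 for platinum. Platinum is a group-10 element; Pt(II) is therefore d⁸. A 5d d⁸ ion has a large crystal-field splitting; square planar leaves the high-energy d_{x²−y²} orbital empty and maximises CFSE. → square planar.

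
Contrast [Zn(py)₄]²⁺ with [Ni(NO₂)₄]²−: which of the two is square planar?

[Ni(NO₂)₄]²−

For [Zn(py)₄]²⁺: Ligand charges: pyridine is neutral. With an overall charge of +2 the zinc centre must be in the +2 oxidation state. Zn sits in group 12, so the d-electron count is 12 − 2 = 10. A d¹⁰ ion has no crystal-field stabilisation preference between square planar and tetrahedral, so four ligands adopt the sterically favoured tetrahedral geometry. → tetrahedral.
For [Ni(NO₂)₄]²−: Summing ligand charges against the −2 overall charge gives an oxidation state of +2 for nickel. Nickel is a group-10 element; Ni(II) is therefore d⁸. Nitro (N-bound nitrite) is a strong-field ligand (high in the spectrochemical series). A 3d d⁸ ion with strong-field ligands gains enough CFSE to favour square planar over tetrahedral. → square planar.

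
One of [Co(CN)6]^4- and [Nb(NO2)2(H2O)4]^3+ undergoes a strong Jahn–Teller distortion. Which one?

[Co(CN)6]^4-: Summing ligand charges against the −4 overall charge gives an oxidation state of +2 for cobalt. Group 9 minus oxidation state 2 gives a d⁷ configuration. Cyanide is a strong-field ligand (high in the spectrochemical series) for a first-row metal, so the complex is low-spin. The t₂g⁶e_g¹ (low-spin) configuration has an unevenly filled e_g set; the Jahn–Teller theorem predicts a tetragonal distortion (typically axial elongation) to lift the degeneracy.
[Nb(NO2)2(H2O)4]^3+: Summing ligand charges against the +3 overall charge gives an oxidation state of +5 for niobium. Niobium is a group-5 element; Nb(V) is therefore d⁰. The d⁰ configuration leaves the e_g set evenly filled (or empty) — no strong Jahn–Teller driving force.

[Co(CN)6]^4-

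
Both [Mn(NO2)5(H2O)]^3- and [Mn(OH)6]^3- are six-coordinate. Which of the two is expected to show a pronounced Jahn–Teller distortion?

[Mn(OH)6]^3-

[Mn(NO2)5(H2O)]^3-: Each nitro (N-bound nitrite) is −1; water is neutral; balancing the −3 overall charge requires Mn(II). Mn sits in group 7, so the d-electron count is 7 − 2 = 5. Nitro (N-bound nitrite) is a strong-field ligand (high in the spectrochemical series) for a first-row metal, so the complex is low-spin. The d⁵ configuration leaves the e_g set evenly filled (or empty) — no strong Jahn–Teller driving force.
[Mn(OH)6]^3-: Each hydroxide is −1; balancing the −3 overall charge requires Mn(III). Manganese is a group-7 element; Mn(III) is therefore d⁴. Hydroxide is a weak-field ligand for a first-row metal, so the complex is high-spin. The t₂g³e_g¹ (high-spin) configuration has an unevenly filled e_g set; the Jahn–Teller theorem predicts a tetragonal distortion (typically axial elongation) to lift the degeneracy.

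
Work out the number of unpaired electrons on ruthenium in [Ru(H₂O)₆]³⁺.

1 unpaired electron

Ligand charges: water is neutral. With an overall charge of +3 the ruthenium centre must be in the +3 oxidation state.
Ruthenium is a group-8 element; Ru(III) is therefore d⁵.
The spin state decides the count: a 4d ion has a large Δₒ and is invariably low-spin.
An octahedral low-spin d⁵ ion is t₂g⁵e_g⁰, giving 1 unpaired electron.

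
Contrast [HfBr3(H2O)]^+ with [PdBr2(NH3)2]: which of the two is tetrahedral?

For [HfBr3(H2O)]^+: Summing ligand charges against the +1 overall charge gives an oxidation state of +4 for hafnium. Hf sits in group 4, so the d-electron count is 4 − 4 = 0. A d⁰ ion has no crystal-field stabilisation preference between square planar and tetrahedral, so four ligands adopt the sterically favoured tetrahedral geometry. → tetrahedral.
For [PdBr2(NH3)2]: Each bromide is −1; ammonia is neutral; balancing the 0 overall charge requires Pd(II). Palladium is a group-10 element; Pd(II) is therefore d⁸. A 4d d⁸ ion has a large crystal-field splitting; square planar leaves the high-energy d_{x²−y²} orbital empty and maximises CFSE. → square planar.

[HfBr3(H2O)]^+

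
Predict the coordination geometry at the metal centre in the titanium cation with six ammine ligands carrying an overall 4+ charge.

octahedral

Summing ligand charges against the +4 overall charge gives an oxidation state of +4 for titanium.
Titanium is a group-4 element; Ti(IV) is therefore d⁰.
Coordination number: 6.
Six donors around a single metal centre give an octahedral coordination sphere.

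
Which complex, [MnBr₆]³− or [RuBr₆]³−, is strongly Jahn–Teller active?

[MnBr₆]³−

[MnBr₆]³−: Each bromide is −1; balancing the −3 overall charge requires Mn(III). Mn sits in group 7, so the d-electron count is 7 − 3 = 4. Bromide is a weak-field ligand for a first-row metal, so the complex is high-spin. The t₂g³e_g¹ (high-spin) configuration has an unevenly filled e_g set; the Jahn–Teller theorem predicts a tetragonal distortion (typically axial elongation) to lift the degeneracy.
[RuBr₆]³−: Summing ligand charges against the −3 overall charge gives an oxidation state of +3 for ruthenium. Ruthenium is a group-8 element; Ru(III) is therefore d⁵. A 4d ion has a large Δₒ and is invariably low-spin. The d⁵ configuration leaves the e_g set evenly filled (or empty) — no strong Jahn–Teller driving force.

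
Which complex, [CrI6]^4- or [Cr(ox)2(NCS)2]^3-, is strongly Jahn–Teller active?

[CrI6]^4-

[CrI6]^4-: Ligand charges: each iodide is −1. With an overall charge of −4 the chromium centre must be in the +2 oxidation state. Chromium is a group-6 element; Cr(II) is therefore d⁴. Iodide is a weak-field ligand for a first-row metal, so the complex is high-spin. The t₂g³e_g¹ (high-spin) configuration has an unevenly filled e_g set; the Jahn–Teller theorem predicts a tetragonal distortion (typically axial elongation) to lift the degeneracy.
[Cr(ox)2(NCS)2]^3-: Each oxalate is −2; each isothiocyanate is −1; balancing the −3 overall charge requires Cr(III). Cr sits in group 6, so the d-electron count is 6 − 3 = 3. The d³ configuration leaves the e_g set evenly filled (or empty) — no strong Jahn–Teller driving force.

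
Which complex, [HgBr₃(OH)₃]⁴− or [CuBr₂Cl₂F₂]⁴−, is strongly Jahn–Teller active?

[CuBr₂Cl₂F₂]⁴−

[HgBr₃(OH)₃]⁴−: Each bromide is −1; each hydroxide is −1; balancing the −4 overall charge requires Hg(II). Hg sits in group 12, so the d-electron count is 12 − 2 = 10. The d¹⁰ configuration leaves the e_g set evenly filled (or empty) — no strong Jahn–Teller driving force.
[CuBr₂Cl₂F₂]⁴−: Ligand charges: each bromide is −1; each chloride is −1; each fluoride is −1. With an overall charge of −4 the copper centre must be in the +2 oxidation state. Group 11 minus oxidation state 2 gives a d⁹ configuration. The t₂g⁶e_g³ configuration has an unevenly filled e_g set; the Jahn–Teller theorem predicts a tetragonal distortion (typically axial elongation) to lift the degeneracy.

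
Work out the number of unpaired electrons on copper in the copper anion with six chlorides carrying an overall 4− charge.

1

Ligand charges: each chloride is −1. With an overall charge of −4 the copper centre must be in the +2 oxidation state.
Copper is a group-11 element; Cu(II) is therefore d⁹.
In an octahedral field the d⁹ configuration is t₂g⁶e_g³ (only one arrangement possible), giving 1 unpaired electron.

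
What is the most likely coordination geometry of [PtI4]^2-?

square planar

Ligand charges: each iodide is −1. With an overall charge of −2 the platinum centre must be in the +2 oxidation state.
Pt sits in group 10, so the d-electron count is 10 − 2 = 8.
Coordination number: 4.
A 5d d⁸ ion has a large crystal-field splitting; square planar leaves the high-energy d_{x²−y²} orbital empty and maximises CFSE.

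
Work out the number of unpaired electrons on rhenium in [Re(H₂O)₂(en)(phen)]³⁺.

2 unpaired electrons

Summing ligand charges against the +3 overall charge gives an oxidation state of +3 for rhenium.
Re sits in group 7, so the d-electron count is 7 − 3 = 4.
Counting donor atoms: 2×water (monodentate) → 2 donors; 1×ethylenediamine (bidentate) → 2 donors; 1×1,10-phenanthroline (bidentate) → 2 donors. Coordination number = 6.
The spin state decides the count: a 5d ion has a large Δₒ and is invariably low-spin.
An octahedral low-spin d⁴ ion is t₂g⁴e_g⁰, giving 2 unpaired electrons.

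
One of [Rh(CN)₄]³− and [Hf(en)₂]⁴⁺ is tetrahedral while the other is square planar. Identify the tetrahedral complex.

[Hf(en)₂]⁴⁺

For [Rh(CN)₄]³−: Ligand charges: each cyanide is −1. With an overall charge of −3 the rhodium centre must be in the +1 oxidation state. Rh sits in group 9, so the d-electron count is 9 − 1 = 8. A 4d d⁸ ion has a large crystal-field splitting; square planar leaves the high-energy d_{x²−y²} orbital empty and maximises CFSE. → square planar.
For [Hf(en)₂]⁴⁺: Ligand charges: ethylenediamine is neutral. With an overall charge of +4 the hafnium centre must be in the +4 oxidation state. Hf sits in group 4, so the d-electron count is 4 − 4 = 0. A d⁰ ion has no crystal-field stabilisation preference between square planar and tetrahedral, so four ligands adopt the sterically favoured tetrahedral geometry. → tetrahedral.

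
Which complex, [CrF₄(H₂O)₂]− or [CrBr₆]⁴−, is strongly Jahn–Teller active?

[CrF₄(H₂O)₂]−: Ligand charges: each fluoride is −1; water is neutral. With an overall charge of −1 the chromium centre must be in the +3 oxidation state. Chromium is a group-6 element; Cr(III) is therefore d³. The d³ configuration leaves the e_g set evenly filled (or empty) — no strong Jahn–Teller driving force.
[CrBr₆]⁴−: Each bromide is −1; balancing the −4 overall charge requires Cr(II). Cr sits in group 6, so the d-electron count is 6 − 2 = 4. Bromide is a weak-field ligand for a first-row metal, so the complex is high-spin. The t₂g³e_g¹ (high-spin) configuration has an unevenly filled e_g set; the Jahn–Teller theorem predicts a tetragonal distortion (typically axial elongation) to lift the degeneracy.

[CrBr₆]⁴−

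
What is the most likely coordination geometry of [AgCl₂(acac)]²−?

Each chloride is −1; each acetylacetonate is −1; balancing the −2 overall charge requires Ag(I).
Ag sits in group 11, so the d-electron count is 11 − 1 = 10.
Counting donor atoms: 2×chloride (monodentate) → 2 donors; 1×acetylacetonate (bidentate) → 2 donors. Coordination number = 4.
A d¹⁰ ion has no crystal-field stabilisation preference between square planar and tetrahedral, so four ligands adopt the sterically favoured tetrahedral geometry.

tetrahedral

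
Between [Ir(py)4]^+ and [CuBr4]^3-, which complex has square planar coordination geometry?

[Ir(py)4]^+

For [Ir(py)4]^+: Pyridine is neutral; balancing the +1 overall charge requires Ir(I). Ir sits in group 9, so the d-electron count is 9 − 1 = 8. A 5d d⁸ ion has a large crystal-field splitting; square planar leaves the high-energy d_{x²−y²} orbital empty and maximises CFSE. → square planar.
For [CuBr4]^3-: Summing ligand charges against the −3 overall charge gives an oxidation state of +1 for copper. Cu sits in group 11, so the d-electron count is 11 − 1 = 10. A d¹⁰ ion has no crystal-field stabilisation preference between square planar and tetrahedral, so four ligands adopt the sterically favoured tetrahedral geometry. → tetrahedral.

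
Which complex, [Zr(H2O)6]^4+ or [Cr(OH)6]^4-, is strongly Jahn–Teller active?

[Zr(H2O)6]^4+: Summing ligand charges against the +4 overall charge gives an oxidation state of +4 for zirconium. Zr sits in group 4, so the d-electron count is 4 − 4 = 0. The d⁰ configuration leaves the e_g set evenly filled (or empty) — no strong Jahn–Teller driving force.
[Cr(OH)6]^4-: Ligand charges: each hydroxide is −1. With an overall charge of −4 the chromium centre must be in the +2 oxidation state. Group 6 minus oxidation state 2 gives a d⁴ configuration. Hydroxide is a weak-field ligand for a first-row metal, so the complex is high-spin. The t₂g³e_g¹ (high-spin) configuration has an unevenly filled e_g set; the Jahn–Teller theorem predicts a tetragonal distortion (typically axial elongation) to lift the degeneracy.

[Cr(OH)6]^4-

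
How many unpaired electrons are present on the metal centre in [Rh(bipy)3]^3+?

0 unpaired electrons

Summing ligand charges against the +3 overall charge gives an oxidation state of +3 for rhodium.
Rh sits in group 9, so the d-electron count is 9 − 3 = 6.
Counting donor atoms: 3×2,2′-bipyridine (bidentate) → 6 donors. Coordination number = 6.
The spin state decides the count: a 4d ion has a large Δₒ and is invariably low-spin.
An octahedral low-spin d⁶ ion is t₂g⁶e_g⁰, giving 0 unpaired electrons.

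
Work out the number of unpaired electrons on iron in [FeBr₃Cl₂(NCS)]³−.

Each bromide is −1; each chloride is −1; each isothiocyanate is −1; balancing the −3 overall charge requires Fe(III).
Group 8 minus oxidation state 3 gives a d⁵ configuration.
The spin state decides the count: Bromide, chloride, and isothiocyanate are weak-field ligands for a first-row metal, so the complex is high-spin.
An octahedral high-spin d⁵ ion is t₂g³e_g², giving 5 unpaired electrons.

5 unpaired electrons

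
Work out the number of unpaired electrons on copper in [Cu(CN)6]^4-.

Summing ligand charges against the −4 overall charge gives an oxidation state of +2 for copper.
Cu sits in group 11, so the d-electron count is 11 − 2 = 9.
In an octahedral field the d⁹ configuration is t₂g⁶e_g³ (only one arrangement possible), giving 1 unpaired electron.

1 unpaired electron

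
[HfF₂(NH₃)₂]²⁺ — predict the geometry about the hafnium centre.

tetrahedral

Ligand charges: each fluoride is −1; ammonia is neutral. With an overall charge of +2 the hafnium centre must be in the +4 oxidation state.
Hafnium is a group-4 element; Hf(IV) is therefore d⁰.
Coordination number: 4.
A d⁰ ion has no crystal-field stabilisation preference between square planar and tetrahedral, so four ligands adopt the sterically favoured tetrahedral geometry.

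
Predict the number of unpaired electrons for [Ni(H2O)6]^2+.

Water is neutral; balancing the +2 overall charge requires Ni(II).
Group 10 minus oxidation state 2 gives a d⁸ configuration.
In an octahedral field the d⁸ configuration is t₂g⁶e_g² (only one arrangement possible), giving 2 unpaired electrons.

2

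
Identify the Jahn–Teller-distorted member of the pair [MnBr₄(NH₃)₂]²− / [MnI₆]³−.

[MnI₆]³−

[MnBr₄(NH₃)₂]²−: Summing ligand charges against the −2 overall charge gives an oxidation state of +2 for manganese. Manganese is a group-7 element; Mn(II) is therefore d⁵. Bromide is a weak-field ligand for a first-row metal, so the complex is high-spin. The d⁵ configuration leaves the e_g set evenly filled (or empty) — no strong Jahn–Teller driving force.
[MnI₆]³−: Ligand charges: each iodide is −1. With an overall charge of −3 the manganese centre must be in the +3 oxidation state. Manganese is a group-7 element; Mn(III) is therefore d⁴. Iodide is a weak-field ligand for a first-row metal, so the complex is high-spin. The t₂g³e_g¹ (high-spin) configuration has an unevenly filled e_g set; the Jahn–Teller theorem predicts a tetragonal distortion (typically axial elongation) to lift the degeneracy.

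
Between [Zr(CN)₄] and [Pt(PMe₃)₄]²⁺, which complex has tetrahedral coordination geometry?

For [Zr(CN)₄]: Ligand charges: each cyanide is −1. With an overall charge of 0 the zirconium centre must be in the +4 oxidation state. Group 4 minus oxidation state 4 gives a d⁰ configuration. A d⁰ ion has no crystal-field stabilisation preference between square planar and tetrahedral, so four ligands adopt the sterically favoured tetrahedral geometry. → tetrahedral.
For [Pt(PMe₃)₄]²⁺: Summing ligand charges against the +2 overall charge gives an oxidation state of +2 for platinum. Group 10 minus oxidation state 2 gives a d⁸ configuration. A 5d d⁸ ion has a large crystal-field splitting; square planar leaves the high-energy d_{x²−y²} orbital empty and maximises CFSE. → square planar.

[Zr(CN)₄]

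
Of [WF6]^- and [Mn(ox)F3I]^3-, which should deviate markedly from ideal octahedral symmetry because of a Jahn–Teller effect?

[Mn(ox)F3I]^3-

[WF6]^-: Each fluoride is −1; balancing the −1 overall charge requires W(V). W sits in group 6, so the d-electron count is 6 − 5 = 1. The d¹ configuration leaves the e_g set evenly filled (or empty) — no strong Jahn–Teller driving force.
[Mn(ox)F3I]^3-: Ligand charges: each oxalate is −2; each fluoride is −1; each iodide is −1. With an overall charge of −3 the manganese centre must be in the +3 oxidation state. Group 7 minus oxidation state 3 gives a d⁴ configuration. Fluoride, iodide, and oxalate are weak-field ligands for a first-row metal, so the complex is high-spin. The t₂g³e_g¹ (high-spin) configuration has an unevenly filled e_g set; the Jahn–Teller theorem predicts a tetragonal distortion (typically axial elongation) to lift the degeneracy.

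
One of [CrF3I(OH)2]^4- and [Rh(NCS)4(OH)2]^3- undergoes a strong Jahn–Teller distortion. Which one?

[CrF3I(OH)2]^4-

[CrF3I(OH)2]^4-: Summing ligand charges against the −4 overall charge gives an oxidation state of +2 for chromium. Group 6 minus oxidation state 2 gives a d⁴ configuration. Fluoride, hydroxide, and iodide are weak-field ligands for a first-row metal, so the complex is high-spin. The t₂g³e_g¹ (high-spin) configuration has an unevenly filled e_g set; the Jahn–Teller theorem predicts a tetragonal distortion (typically axial elongation) to lift the degeneracy.
[Rh(NCS)4(OH)2]^3-: Each isothiocyanate is −1; each hydroxide is −1; balancing the −3 overall charge requires Rh(III). Rhodium is a group-9 element; Rh(III) is therefore d⁶. A 4d ion has a large Δₒ and is invariably low-spin. The d⁶ configuration leaves the e_g set evenly filled (or empty) — no strong Jahn–Teller driving force.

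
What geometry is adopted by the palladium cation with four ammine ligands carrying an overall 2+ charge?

square planar

Ammonia is neutral; balancing the +2 overall charge requires Pd(II).
Palladium is a group-10 element; Pd(II) is therefore d⁸.
With 4 monodentate ligands the coordination number is 4.
A 4d d⁸ ion has a large crystal-field splitting; square planar leaves the high-energy d_{x²−y²} orbital empty and maximises CFSE.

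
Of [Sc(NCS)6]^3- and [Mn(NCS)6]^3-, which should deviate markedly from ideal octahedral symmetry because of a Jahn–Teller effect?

[Mn(NCS)6]^3-

[Sc(NCS)6]^3-: Summing ligand charges against the −3 overall charge gives an oxidation state of +3 for scandium. Scandium is a group-3 element; Sc(III) is therefore d⁰. The d⁰ configuration leaves the e_g set evenly filled (or empty) — no strong Jahn–Teller driving force.
[Mn(NCS)6]^3-: Summing ligand charges against the −3 overall charge gives an oxidation state of +3 for manganese. Mn sits in group 7, so the d-electron count is 7 − 3 = 4. Isothiocyanate is a weak-field ligand for a first-row metal, so the complex is high-spin. The t₂g³e_g¹ (high-spin) configuration has an unevenly filled e_g set; the Jahn–Teller theorem predicts a tetragonal distortion (typically axial elongation) to lift the degeneracy.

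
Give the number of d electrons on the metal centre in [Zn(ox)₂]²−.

d10

Ligand charges: each oxalate is −2. With an overall charge of −2 the zinc centre must be in the +2 oxidation state.
Zinc is a group-12 element; Zn(II) is therefore d¹⁰.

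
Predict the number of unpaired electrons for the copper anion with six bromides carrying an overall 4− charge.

1 unpaired electron

Ligand charges: each bromide is −1. With an overall charge of −4 the copper centre must be in the +2 oxidation state.
Copper is a group-11 element; Cu(II) is therefore d⁹.
In an octahedral field the d⁹ configuration is t₂g⁶e_g³ (only one arrangement possible), giving 1 unpaired electron.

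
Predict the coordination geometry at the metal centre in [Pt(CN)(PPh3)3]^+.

Summing ligand charges against the +1 overall charge gives an oxidation state of +2 for platinum.
Platinum is a group-10 element; Pt(II) is therefore d⁸.
Coordination number: 4.
A 5d d⁸ ion has a large crystal-field splitting; square planar leaves the high-energy d_{x²−y²} orbital empty and maximises CFSE.

square planar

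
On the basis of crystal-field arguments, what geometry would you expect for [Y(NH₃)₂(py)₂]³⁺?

Summing ligand charges against the +3 overall charge gives an oxidation state of +3 for yttrium.
Yttrium is a group-3 element; Y(III) is therefore d⁰.
With 4 monodentate ligands the coordination number is 4.
A d⁰ ion has no crystal-field stabilisation preference between square planar and tetrahedral, so four ligands adopt the sterically favoured tetrahedral geometry.

tetrahedral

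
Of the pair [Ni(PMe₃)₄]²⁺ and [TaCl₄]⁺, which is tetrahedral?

[TaCl₄]⁺

For [Ni(PMe₃)₄]²⁺: Ligand charges: trimethylphosphine is neutral. With an overall charge of +2 the nickel centre must be in the +2 oxidation state. Nickel is a group-10 element; Ni(II) is therefore d⁸. Trimethylphosphine is a strong-field ligand (high in the spectrochemical series). A 3d d⁸ ion with strong-field ligands gains enough CFSE to favour square planar over tetrahedral. → square planar.
For [TaCl₄]⁺: Ligand charges: each chloride is −1. With an overall charge of +1 the tantalum centre must be in the +5 oxidation state. Ta sits in group 5, so the d-electron count is 5 − 5 = 0. A d⁰ ion has no crystal-field stabilisation preference between square planar and tetrahedral, so four ligands adopt the sterically favoured tetrahedral geometry. → tetrahedral.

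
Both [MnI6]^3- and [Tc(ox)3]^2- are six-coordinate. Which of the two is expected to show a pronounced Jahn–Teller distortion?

[MnI6]^3-

[MnI6]^3-: Ligand charges: each iodide is −1. With an overall charge of −3 the manganese centre must be in the +3 oxidation state. Mn sits in group 7, so the d-electron count is 7 − 3 = 4. Iodide is a weak-field ligand for a first-row metal, so the complex is high-spin. The t₂g³e_g¹ (high-spin) configuration has an unevenly filled e_g set; the Jahn–Teller theorem predicts a tetragonal distortion (typically axial elongation) to lift the degeneracy.
[Tc(ox)3]^2-: Each oxalate is −2; balancing the −2 overall charge requires Tc(IV). Tc sits in group 7, so the d-electron count is 7 − 4 = 3. The d³ configuration leaves the e_g set evenly filled (or empty) — no strong Jahn–Teller driving force.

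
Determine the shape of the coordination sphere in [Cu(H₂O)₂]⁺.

Ligand charges: water is neutral. With an overall charge of +1 the copper centre must be in the +1 oxidation state.
Copper is a group-11 element; Cu(I) is therefore d¹⁰.
With 2 monodentate ligands the coordination number is 2.
A d¹⁰ ion with only two ligands adopts a linear arrangement (sp hybridisation; no CFSE preference).

linear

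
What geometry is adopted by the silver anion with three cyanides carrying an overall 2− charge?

trigonal planar

Each cyanide is −1; balancing the −2 overall charge requires Ag(I).
Ag sits in group 11, so the d-electron count is 11 − 1 = 10.
With 3 monodentate ligands the coordination number is 3.
Three ligands around a d¹⁰ centre minimise repulsion in a trigonal-planar arrangement.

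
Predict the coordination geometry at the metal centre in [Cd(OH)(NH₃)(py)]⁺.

trigonal planar

Summing ligand charges against the +1 overall charge gives an oxidation state of +2 for cadmium.
Cd sits in group 12, so the d-electron count is 12 − 2 = 10.
With 3 monodentate ligands the coordination number is 3.
Three ligands around a d¹⁰ centre minimise repulsion in a trigonal-planar arrangement.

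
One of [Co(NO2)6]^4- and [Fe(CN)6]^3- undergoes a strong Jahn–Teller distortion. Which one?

[Co(NO2)6]^4-

[Co(NO2)6]^4-: Each nitro (N-bound nitrite) is −1; balancing the −4 overall charge requires Co(II). Group 9 minus oxidation state 2 gives a d⁷ configuration. Nitro (N-bound nitrite) is a strong-field ligand (high in the spectrochemical series) for a first-row metal, so the complex is low-spin. The t₂g⁶e_g¹ (low-spin) configuration has an unevenly filled e_g set; the Jahn–Teller theorem predicts a tetragonal distortion (typically axial elongation) to lift the degeneracy.
[Fe(CN)6]^3-: Ligand charges: each cyanide is −1. With an overall charge of −3 the iron centre must be in the +3 oxidation state. Group 8 minus oxidation state 3 gives a d⁵ configuration. Cyanide is a strong-field ligand (high in the spectrochemical series) for a first-row metal, so the complex is low-spin. The d⁵ configuration leaves the e_g set evenly filled (or empty) — no strong Jahn–Teller driving force.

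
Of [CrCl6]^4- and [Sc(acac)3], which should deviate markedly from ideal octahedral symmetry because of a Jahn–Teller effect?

[CrCl6]^4-

[CrCl6]^4-: Each chloride is −1; balancing the −4 overall charge requires Cr(II). Cr sits in group 6, so the d-electron count is 6 − 2 = 4. Chloride is a weak-field ligand for a first-row metal, so the complex is high-spin. The t₂g³e_g¹ (high-spin) configuration has an unevenly filled e_g set; the Jahn–Teller theorem predicts a tetragonal distortion (typically axial elongation) to lift the degeneracy.
[Sc(acac)3]: Summing ligand charges against the 0 overall charge gives an oxidation state of +3 for scandium. Group 3 minus oxidation state 3 gives a d⁰ configuration. The d⁰ configuration leaves the e_g set evenly filled (or empty) — no strong Jahn–Teller driving force.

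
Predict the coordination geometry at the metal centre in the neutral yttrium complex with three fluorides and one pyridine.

Each fluoride is −1; pyridine is neutral; balancing the 0 overall charge requires Y(III).
Y sits in group 3, so the d-electron count is 3 − 3 = 0.
Coordination number: 4.
A d⁰ ion has no crystal-field stabilisation preference between square planar and tetrahedral, so four ligands adopt the sterically favoured tetrahedral geometry.

tetrahedral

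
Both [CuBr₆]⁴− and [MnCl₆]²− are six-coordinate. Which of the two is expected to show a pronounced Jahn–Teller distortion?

[CuBr₆]⁴−

[CuBr₆]⁴−: Summing ligand charges against the −4 overall charge gives an oxidation state of +2 for copper. Cu sits in group 11, so the d-electron count is 11 − 2 = 9. The t₂g⁶e_g³ configuration has an unevenly filled e_g set; the Jahn–Teller theorem predicts a tetragonal distortion (typically axial elongation) to lift the degeneracy.
[MnCl₆]²−: Each chloride is −1; balancing the −2 overall charge requires Mn(IV). Group 7 minus oxidation state 4 gives a d³ configuration. The d³ configuration leaves the e_g set evenly filled (or empty) — no strong Jahn–Teller driving force.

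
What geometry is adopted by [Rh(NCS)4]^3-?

square planar

Ligand charges: each isothiocyanate is −1. With an overall charge of −3 the rhodium centre must be in the +1 oxidation state.
Rhodium is a group-9 element; Rh(I) is therefore d⁸.
Coordination number: 4.
A 4d d⁸ ion has a large crystal-field splitting; square planar leaves the high-energy d_{x²−y²} orbital empty and maximises CFSE.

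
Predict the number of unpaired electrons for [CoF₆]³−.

4 unpaired electrons

Summing ligand charges against the −3 overall charge gives an oxidation state of +3 for cobalt.
Cobalt is a group-9 element; Co(III) is therefore d⁶.
The spin state decides the count: fluoride is the one ligand weak enough to leave Co(III) high-spin — [CoF₆]³⁻ is the classic exception.
An octahedral high-spin d⁶ ion is t₂g⁴e_g², giving 4 unpaired electrons.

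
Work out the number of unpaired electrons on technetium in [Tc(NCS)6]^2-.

Ligand charges: each isothiocyanate is −1. With an overall charge of −2 the technetium centre must be in the +4 oxidation state.
Group 7 minus oxidation state 4 gives a d³ configuration.
In an octahedral field the d³ configuration is t₂g³e_g⁰ (only one arrangement possible), giving 3 unpaired electrons.

3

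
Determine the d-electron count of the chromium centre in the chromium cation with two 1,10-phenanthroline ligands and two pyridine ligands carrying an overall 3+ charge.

d3

Ligand charges: 1,10-phenanthroline is neutral; pyridine is neutral. With an overall charge of +3 the chromium centre must be in the +3 oxidation state.
Group 6 minus oxidation state 3 gives a d³ configuration.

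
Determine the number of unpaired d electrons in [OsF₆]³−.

Ligand charges: each fluoride is −1. With an overall charge of −3 the osmium centre must be in the +3 oxidation state.
Os sits in group 8, so the d-electron count is 8 − 3 = 5.
The spin state decides the count: a 5d ion has a large Δₒ and is invariably low-spin.
An octahedral low-spin d⁵ ion is t₂g⁵e_g⁰, giving 1 unpaired electron.

1 unpaired electron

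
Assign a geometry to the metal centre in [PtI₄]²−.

Summing ligand charges against the −2 overall charge gives an oxidation state of +2 for platinum.
Pt sits in group 10, so the d-electron count is 10 − 2 = 8.
Coordination number: 4.
A 5d d⁸ ion has a large crystal-field splitting; square planar leaves the high-energy d_{x²−y²} orbital empty and maximises CFSE.

square planar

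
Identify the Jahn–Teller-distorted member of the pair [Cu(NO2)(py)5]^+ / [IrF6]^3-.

[Cu(NO2)(py)5]^+

[Cu(NO2)(py)5]^+: Summing ligand charges against the +1 overall charge gives an oxidation state of +2 for copper. Copper is a group-11 element; Cu(II) is therefore d⁹. The t₂g⁶e_g³ configuration has an unevenly filled e_g set; the Jahn–Teller theorem predicts a tetragonal distortion (typically axial elongation) to lift the degeneracy.
[IrF6]^3-: Each fluoride is −1; balancing the −3 overall charge requires Ir(III). Ir sits in group 9, so the d-electron count is 9 − 3 = 6. A 5d ion has a large Δₒ and is invariably low-spin. The d⁶ configuration leaves the e_g set evenly filled (or empty) — no strong Jahn–Teller driving force.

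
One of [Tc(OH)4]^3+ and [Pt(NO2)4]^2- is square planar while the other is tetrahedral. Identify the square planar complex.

For [Tc(OH)4]^3+: Summing ligand charges against the +3 overall charge gives an oxidation state of +7 for technetium. Technetium is a group-7 element; Tc(VII) is therefore d⁰. A d⁰ ion has no crystal-field stabilisation preference between square planar and tetrahedral, so four ligands adopt the sterically favoured tetrahedral geometry. → tetrahedral.
For [Pt(NO2)4]^2-: Summing ligand charges against the −2 overall charge gives an oxidation state of +2 for platinum. Platinum is a group-10 element; Pt(II) is therefore d⁸. A 5d d⁸ ion has a large crystal-field splitting; square planar leaves the high-energy d_{x²−y²} orbital empty and maximises CFSE. → square planar.

[Pt(NO2)4]^2-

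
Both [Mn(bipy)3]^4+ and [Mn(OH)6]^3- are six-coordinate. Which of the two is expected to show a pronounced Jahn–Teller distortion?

[Mn(bipy)3]^4+: Ligand charges: 2,2′-bipyridine is neutral. With an overall charge of +4 the manganese centre must be in the +4 oxidation state. Mn sits in group 7, so the d-electron count is 7 − 4 = 3. The d³ configuration leaves the e_g set evenly filled (or empty) — no strong Jahn–Teller driving force.
[Mn(OH)6]^3-: Summing ligand charges against the −3 overall charge gives an oxidation state of +3 for manganese. Group 7 minus oxidation state 3 gives a d⁴ configuration. Hydroxide is a weak-field ligand for a first-row metal, so the complex is high-spin. The t₂g³e_g¹ (high-spin) configuration has an unevenly filled e_g set; the Jahn–Teller theorem predicts a tetragonal distortion (typically axial elongation) to lift the degeneracy.

[Mn(OH)6]^3-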